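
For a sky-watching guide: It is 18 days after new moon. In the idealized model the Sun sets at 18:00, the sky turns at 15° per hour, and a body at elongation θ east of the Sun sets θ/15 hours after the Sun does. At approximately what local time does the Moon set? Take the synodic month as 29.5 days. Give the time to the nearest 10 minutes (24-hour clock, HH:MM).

Phase angle: θ = 360°·(18 d)/(29.5 d) = 219.7°.
The Moon trails the Sun by θ/15 = 219.7/15 ≈ 14.64 hours.
18:00 + 14.644 h ≈ 08:39 → 08:40 to the nearest ten minutes.

08:40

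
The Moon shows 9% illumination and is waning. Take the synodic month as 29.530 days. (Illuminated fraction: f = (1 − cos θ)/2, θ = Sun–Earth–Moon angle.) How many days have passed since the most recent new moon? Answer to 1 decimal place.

26.7 days

Invert f = (1 − cos θ)/2 to get cos θ = 1 − 2(0.09) = 0.820, hence θ₀ = arccos 0.820 = 34.9°.
A waning Moon lies in 180°–360°, so θ = 360° − 34.9° = 325.1°.
Age = 29.530 × 325.1°/360° ≈ 26.67 days.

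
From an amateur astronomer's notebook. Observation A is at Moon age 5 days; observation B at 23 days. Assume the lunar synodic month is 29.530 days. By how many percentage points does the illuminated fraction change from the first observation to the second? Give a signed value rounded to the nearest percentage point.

θ₁ = 360° × 5/29.530 = 61.0°, f₁ = (1 − cos θ₁)/2 = 0.257.
θ₂ = 360° × 23/29.530 = 280.4°, f₂ = (1 − cos θ₂)/2 = 0.410.
Change = f₂ − f₁ = +0.153 → +15 percentage points.

+15 percentage points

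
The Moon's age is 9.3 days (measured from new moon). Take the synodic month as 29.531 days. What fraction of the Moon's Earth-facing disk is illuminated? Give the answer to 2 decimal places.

0.70

The Moon has covered 9.3/29.531 of its cycle, so θ ≈ 360° × 9.3/29.531 = 113.4°.
Illuminated fraction = (1 − cos 113.4°)/2 = (1 − (-0.397))/2 ≈ 0.698.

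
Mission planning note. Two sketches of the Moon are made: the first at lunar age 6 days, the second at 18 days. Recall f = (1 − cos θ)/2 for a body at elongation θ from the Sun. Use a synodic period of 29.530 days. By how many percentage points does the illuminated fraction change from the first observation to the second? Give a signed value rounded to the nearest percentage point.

First observation: θ = 360°·6/29.530 = 73.1°, so f = 0.355.
Second observation: θ = 219.4°, f = 0.886.
Δf = 0.886 − 0.355 = +0.531, i.e. +53 pp.

+53 pp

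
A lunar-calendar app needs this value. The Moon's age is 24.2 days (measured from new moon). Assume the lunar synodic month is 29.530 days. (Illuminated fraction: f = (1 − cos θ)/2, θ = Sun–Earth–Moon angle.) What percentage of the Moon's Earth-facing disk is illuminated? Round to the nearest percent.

29%

Phase angle: θ = 360°·(24.2 d)/(29.530 d) = 295.0°.
Illuminated fraction = (1 − cos 295.0°)/2 = (1 − 0.423)/2 ≈ 0.289, so 29%.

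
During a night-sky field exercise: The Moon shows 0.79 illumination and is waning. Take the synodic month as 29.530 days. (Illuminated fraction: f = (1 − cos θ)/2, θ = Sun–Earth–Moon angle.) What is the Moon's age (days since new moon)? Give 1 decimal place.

cos θ = 1 − 2f = -0.580, giving a principal value of 125.5°.
Waning ⇒ past full, so θ = 360° − 125.5° = 234.5°.
That fraction of the synodic month is 234.5/360 × 29.530 d ≈ 19.24 d.

19.2 days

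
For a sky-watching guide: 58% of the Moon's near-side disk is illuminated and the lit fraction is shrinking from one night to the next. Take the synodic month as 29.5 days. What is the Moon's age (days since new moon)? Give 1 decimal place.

cos θ = 1 − 2f = -0.160, giving a principal value of 99.2°.
Waning ⇒ past full, so θ = 360° − 99.2° = 260.8°.
That fraction of the synodic month is 260.8/360 × 29.5 d ≈ 21.37 d.

21.4 days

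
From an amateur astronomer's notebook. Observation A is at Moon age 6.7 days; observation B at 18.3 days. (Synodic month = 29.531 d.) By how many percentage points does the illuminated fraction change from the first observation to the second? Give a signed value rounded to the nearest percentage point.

First observation: θ = 360°·6.7/29.531 = 81.7°, so f = 0.428.
Second observation: θ = 223.1°, f = 0.865.
Δf = 0.865 − 0.428 = +0.438, i.e. +44 pp.

+44 pp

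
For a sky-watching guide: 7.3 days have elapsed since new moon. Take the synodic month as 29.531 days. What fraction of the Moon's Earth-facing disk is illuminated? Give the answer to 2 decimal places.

0.49

Phase angle: θ = 360°·(7.3 d)/(29.531 d) = 89.0°.
cos 89.0° = 0.018, so f = (1 − 0.018)/2 = 0.491.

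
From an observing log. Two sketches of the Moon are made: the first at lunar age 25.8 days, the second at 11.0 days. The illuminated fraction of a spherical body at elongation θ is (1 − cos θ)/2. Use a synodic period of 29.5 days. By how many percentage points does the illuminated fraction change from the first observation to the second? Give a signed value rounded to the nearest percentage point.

+70 percentage points

θ₁ = 360° × 25.8/29.5 = 314.8°, f₁ = (1 − cos θ₁)/2 = 0.147.
θ₂ = 360° × 11.0/29.5 = 134.2°, f₂ = (1 − cos θ₂)/2 = 0.849.
Change = f₂ − f₁ = +0.701 → +70 percentage points.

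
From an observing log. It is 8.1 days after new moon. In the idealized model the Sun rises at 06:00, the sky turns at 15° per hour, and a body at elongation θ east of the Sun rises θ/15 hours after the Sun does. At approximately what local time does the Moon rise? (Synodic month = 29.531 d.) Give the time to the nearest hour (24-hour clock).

Phase angle: θ = 360°·(8.1 d)/(29.531 d) = 98.7°.
The Moon trails the Sun by θ/15 = 98.7/15 ≈ 6.58 hours.
06:00 + 6.58 h ≈ 12:35 → 13:00 to the nearest hour.

13:00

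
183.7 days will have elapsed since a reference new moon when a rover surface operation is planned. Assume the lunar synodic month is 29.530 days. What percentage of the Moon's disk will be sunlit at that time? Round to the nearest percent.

183.7 d spans 6 complete synodic months (6 × 29.530 = 177.18 d) plus 6.52 d.
Elongation θ = 360° × 6.52/29.530 ≈ 79.5°.
cos 79.5° = 0.182, so f = (1 − 0.182)/2 = 0.409, so 41%.

41%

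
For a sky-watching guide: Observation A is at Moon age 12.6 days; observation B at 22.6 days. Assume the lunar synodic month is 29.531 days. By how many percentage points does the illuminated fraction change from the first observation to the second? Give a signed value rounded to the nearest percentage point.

θ₁ = 360° × 12.6/29.531 = 153.6°, f₁ = (1 − cos θ₁)/2 = 0.948.
θ₂ = 360° × 22.6/29.531 = 275.5°, f₂ = (1 − cos θ₂)/2 = 0.452.
Change = f₂ − f₁ = -0.496 → -50 percentage points.

-50 pp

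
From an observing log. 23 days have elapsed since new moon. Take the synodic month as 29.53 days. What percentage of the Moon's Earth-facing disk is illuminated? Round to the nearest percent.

41%

The Moon has covered 23/29.53 of its cycle, so θ ≈ 360° × 23/29.53 = 280.4°.
cos 280.4° = 0.180, so f = (1 − 0.180)/2 = 0.410, so 41%.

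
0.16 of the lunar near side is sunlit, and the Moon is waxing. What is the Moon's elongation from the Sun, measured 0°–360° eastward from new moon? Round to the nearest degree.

From f = (1 − cos θ)/2: cos θ = 1 − 2×0.16 = 0.680; arccos → 47.2°.
The Moon is waxing (0°–180°), so θ = 47.2° directly.

47°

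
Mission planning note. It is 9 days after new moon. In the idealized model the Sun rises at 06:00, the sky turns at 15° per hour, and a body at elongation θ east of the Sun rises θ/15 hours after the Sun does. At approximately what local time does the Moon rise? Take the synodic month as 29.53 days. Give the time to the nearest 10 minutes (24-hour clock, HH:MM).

The Moon has covered 9/29.53 of its cycle, so θ ≈ 360° × 9/29.53 = 109.7°.
Delay after the Sun = 109.7° / (15°/h) ≈ 7.31 h.
06:00 + 7.315 h ≈ 13:19 → 13:20 to the nearest ten minutes.

13:20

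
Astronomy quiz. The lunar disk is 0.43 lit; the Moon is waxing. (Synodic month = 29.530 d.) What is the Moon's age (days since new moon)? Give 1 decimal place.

6.7 days

Invert f = (1 − cos θ)/2 to get cos θ = 1 − 2(0.43) = 0.140, hence θ₀ = arccos 0.140 = 82.0°.
The Moon is waxing (0°–180°), so θ = 82.0° directly.
That fraction of the synodic month is 82.0/360 × 29.530 d ≈ 6.72 d.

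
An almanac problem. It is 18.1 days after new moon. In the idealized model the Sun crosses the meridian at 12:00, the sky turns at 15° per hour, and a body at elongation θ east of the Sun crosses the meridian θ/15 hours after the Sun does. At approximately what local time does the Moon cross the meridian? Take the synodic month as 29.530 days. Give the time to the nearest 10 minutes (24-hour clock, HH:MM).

02:40

Phase angle: θ = 360°·(18.1 d)/(29.530 d) = 220.7°.
At 15° of sky rotation per hour, 220.7° corresponds to a 14.71 h lag.
12:00 + 14.710 h ≈ 02:43 → 02:40 to the nearest ten minutes.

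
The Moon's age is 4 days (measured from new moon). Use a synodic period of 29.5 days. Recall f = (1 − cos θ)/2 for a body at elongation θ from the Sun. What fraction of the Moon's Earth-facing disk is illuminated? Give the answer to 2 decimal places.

0.17

Phase angle: θ = 360°·(4 d)/(29.5 d) = 48.8°.
Illuminated fraction = (1 − cos 48.8°)/2 = (1 − 0.659)/2 ≈ 0.171.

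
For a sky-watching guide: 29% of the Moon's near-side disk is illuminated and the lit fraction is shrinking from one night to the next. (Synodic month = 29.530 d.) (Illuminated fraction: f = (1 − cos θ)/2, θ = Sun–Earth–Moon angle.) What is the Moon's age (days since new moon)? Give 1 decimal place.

From f = (1 − cos θ)/2: cos θ = 1 − 2×0.29 = 0.420; arccos → 65.2°.
Waning ⇒ past full, so θ = 360° − 65.2° = 294.8°.
At 360°/29.530 d per day, 294.8° corresponds to 24.18 days.

24.2 days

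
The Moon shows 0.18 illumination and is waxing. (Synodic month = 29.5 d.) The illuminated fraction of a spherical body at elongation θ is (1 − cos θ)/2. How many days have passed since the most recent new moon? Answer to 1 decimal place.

From f = (1 − cos θ)/2: cos θ = 1 − 2×0.18 = 0.640; arccos → 50.2°.
Before full moon the principal value applies: θ = 50.2°.
At 360°/29.5 d per day, 50.2° corresponds to 4.11 days.

4.1 days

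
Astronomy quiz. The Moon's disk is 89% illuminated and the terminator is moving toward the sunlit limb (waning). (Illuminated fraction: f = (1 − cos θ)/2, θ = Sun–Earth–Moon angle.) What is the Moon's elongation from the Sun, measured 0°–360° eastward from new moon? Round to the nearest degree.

Invert f = (1 − cos θ)/2 to get cos θ = 1 − 2(0.89) = -0.780, hence θ₀ = arccos -0.780 = 141.3°.
Since the Moon is past full (waning), take the reflex angle: θ = 360° − 141.3° = 218.7°.

219°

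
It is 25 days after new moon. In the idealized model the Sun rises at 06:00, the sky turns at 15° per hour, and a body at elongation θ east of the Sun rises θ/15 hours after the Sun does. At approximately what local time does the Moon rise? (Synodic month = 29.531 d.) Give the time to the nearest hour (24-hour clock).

Elongation θ = 360° × 25/29.531 ≈ 304.8°.
Delay after the Sun = 304.8° / (15°/h) ≈ 20.32 h.
06:00 + 20.32 h ≈ 02:19 → 02:00 to the nearest hour.

02:00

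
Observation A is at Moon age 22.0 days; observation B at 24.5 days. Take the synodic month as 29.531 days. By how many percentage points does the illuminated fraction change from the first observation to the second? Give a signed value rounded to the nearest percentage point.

-26 pp

θ₁ = 360° × 22.0/29.531 = 268.2°, f₁ = (1 − cos θ₁)/2 = 0.516.
θ₂ = 360° × 24.5/29.531 = 298.7°, f₂ = (1 − cos θ₂)/2 = 0.260.
Change = f₂ − f₁ = -0.256 → -26 percentage points.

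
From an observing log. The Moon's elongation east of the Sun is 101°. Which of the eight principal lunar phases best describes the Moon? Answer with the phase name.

101° lies in the first quarter sector of the 8-phase cycle.

first quarter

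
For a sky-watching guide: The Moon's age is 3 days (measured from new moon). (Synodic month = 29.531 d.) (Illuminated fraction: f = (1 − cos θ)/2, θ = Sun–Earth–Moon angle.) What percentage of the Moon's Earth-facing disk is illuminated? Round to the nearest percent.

10%

The Moon has covered 3/29.531 of its cycle, so θ ≈ 360° × 3/29.531 = 36.6°.
Illuminated fraction = (1 − cos 36.6°)/2 = (1 − 0.803)/2 ≈ 0.098, so 10%.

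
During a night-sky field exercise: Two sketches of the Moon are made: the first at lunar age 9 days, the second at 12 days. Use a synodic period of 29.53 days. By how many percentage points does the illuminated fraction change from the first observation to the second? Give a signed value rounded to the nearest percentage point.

θ₁ = 360° × 9/29.53 = 109.7°, f₁ = (1 − cos θ₁)/2 = 0.669.
θ₂ = 360° × 12/29.53 = 146.3°, f₂ = (1 − cos θ₂)/2 = 0.916.
Change = f₂ − f₁ = +0.247 → +25 percentage points.

+25 percentage points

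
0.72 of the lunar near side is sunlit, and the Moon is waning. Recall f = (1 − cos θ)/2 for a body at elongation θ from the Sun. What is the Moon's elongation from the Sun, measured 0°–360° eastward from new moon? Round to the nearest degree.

Invert f = (1 − cos θ)/2 to get cos θ = 1 − 2(0.72) = -0.440, hence θ₀ = arccos -0.440 = 116.1°.
A waning Moon lies in 180°–360°, so θ = 360° − 116.1° = 243.9°.

244°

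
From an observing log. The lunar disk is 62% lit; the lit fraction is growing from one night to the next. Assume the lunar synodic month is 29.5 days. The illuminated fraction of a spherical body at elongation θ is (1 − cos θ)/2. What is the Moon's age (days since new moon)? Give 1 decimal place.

From f = (1 − cos θ)/2: cos θ = 1 − 2×0.62 = -0.240; arccos → 103.9°.
Before full moon the principal value applies: θ = 103.9°.
At 360°/29.5 d per day, 103.9° corresponds to 8.51 days.

8.5 days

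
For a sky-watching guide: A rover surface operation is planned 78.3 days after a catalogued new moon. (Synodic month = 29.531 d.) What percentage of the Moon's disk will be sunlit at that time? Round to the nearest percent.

Reduce mod P: 78.3 − 2×29.531 = 19.24 d into the current lunation.
Phase angle: θ = 360°·(19.24 d)/(29.531 d) = 234.5°.
cos 234.5° = (-0.580), so f = (1 − (-0.580))/2 = 0.790, so 79%.

79%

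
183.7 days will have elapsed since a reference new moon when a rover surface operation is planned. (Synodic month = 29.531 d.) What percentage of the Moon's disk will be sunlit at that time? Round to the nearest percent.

183.7/29.531 = 6.221 lunations, so 6 complete cycles and 6.51 d into the next.
Elongation θ = 360° × 6.51/29.531 ≈ 79.4°.
Illuminated fraction = (1 − cos 79.4°)/2 = (1 − 0.184)/2 ≈ 0.408, so 41%.

41%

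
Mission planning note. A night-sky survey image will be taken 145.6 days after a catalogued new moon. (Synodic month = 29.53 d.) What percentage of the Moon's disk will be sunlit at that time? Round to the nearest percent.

5%

Reduce mod P: 145.6 − 4×29.53 = 27.48 d into the current lunation.
Phase angle: θ = 360°·(27.48 d)/(29.53 d) = 335.0°.
With cos θ = 0.906, the lit fraction is (1 − 0.906)/2 ≈ 0.047, so 5%.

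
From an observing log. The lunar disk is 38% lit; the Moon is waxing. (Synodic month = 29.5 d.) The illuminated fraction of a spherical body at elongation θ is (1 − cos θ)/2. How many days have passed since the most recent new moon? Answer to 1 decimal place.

6.2 days

From f = (1 − cos θ)/2: cos θ = 1 − 2×0.38 = 0.240; arccos → 76.1°.
Waxing ⇒ before full, so θ = 76.1°.
Age = 29.5 × 76.1°/360° ≈ 6.24 days.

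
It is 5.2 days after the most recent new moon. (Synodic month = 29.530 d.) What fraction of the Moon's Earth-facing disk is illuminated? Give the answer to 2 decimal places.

0.28

Elongation θ = 360° × 5.2/29.530 ≈ 63.4°.
cos 63.4° = 0.448, so f = (1 − 0.448)/2 = 0.276.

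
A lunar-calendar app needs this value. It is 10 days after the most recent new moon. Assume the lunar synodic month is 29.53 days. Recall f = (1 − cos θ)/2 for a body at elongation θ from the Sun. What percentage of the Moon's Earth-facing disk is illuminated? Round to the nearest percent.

Elongation θ = 360° × 10/29.53 ≈ 121.9°.
With cos θ = (-0.529), the lit fraction is (1 − (-0.529))/2 ≈ 0.764, so 76%.

76%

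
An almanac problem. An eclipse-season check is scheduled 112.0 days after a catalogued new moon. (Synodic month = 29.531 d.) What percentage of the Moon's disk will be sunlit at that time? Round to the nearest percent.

112.0/29.531 = 3.793 lunations, so 3 complete cycles and 23.41 d into the next.
The Moon has covered 23.41/29.531 of its cycle, so θ ≈ 360° × 23.41/29.531 = 285.3°.
With cos θ = 0.265, the lit fraction is (1 − 0.265)/2 ≈ 0.368, so 37%.

37%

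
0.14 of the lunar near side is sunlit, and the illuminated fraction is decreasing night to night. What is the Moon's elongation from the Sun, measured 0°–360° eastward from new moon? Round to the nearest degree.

From f = (1 − cos θ)/2: cos θ = 1 − 2×0.14 = 0.720; arccos → 43.9°.
A waning Moon lies in 180°–360°, so θ = 360° − 43.9° = 316.1°.

316°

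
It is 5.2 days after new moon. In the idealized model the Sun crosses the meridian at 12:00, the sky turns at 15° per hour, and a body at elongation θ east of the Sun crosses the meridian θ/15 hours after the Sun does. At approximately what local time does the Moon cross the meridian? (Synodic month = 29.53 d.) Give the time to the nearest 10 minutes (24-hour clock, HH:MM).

16:10

The Moon has covered 5.2/29.53 of its cycle, so θ ≈ 360° × 5.2/29.53 = 63.4°.
At 15° of sky rotation per hour, 63.4° corresponds to a 4.23 h lag.
12:00 + 4.226 h ≈ 16:14 → 16:10 to the nearest ten minutes.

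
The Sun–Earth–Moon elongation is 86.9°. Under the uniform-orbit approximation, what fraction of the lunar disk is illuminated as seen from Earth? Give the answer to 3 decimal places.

Half-versine of 86.9°: (1 − 0.054)/2 = 0.473.

0.473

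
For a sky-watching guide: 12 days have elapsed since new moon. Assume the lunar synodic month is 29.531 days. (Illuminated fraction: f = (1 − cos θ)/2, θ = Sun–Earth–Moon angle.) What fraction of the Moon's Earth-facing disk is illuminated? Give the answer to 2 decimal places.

0.92

Phase angle: θ = 360°·(12 d)/(29.531 d) = 146.3°.
With cos θ = (-0.832), the lit fraction is (1 − (-0.832))/2 ≈ 0.916.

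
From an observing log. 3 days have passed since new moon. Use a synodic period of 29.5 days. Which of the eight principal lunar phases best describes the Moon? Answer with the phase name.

θ ≈ 360° × 3/29.5 = 37°, which falls in the waxing crescent sector.

waxing crescent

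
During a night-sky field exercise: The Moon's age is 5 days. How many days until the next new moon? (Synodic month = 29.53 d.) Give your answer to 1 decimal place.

24.5 days

One full lunation from the last new moon is 29.53 d; remaining = 29.53 − 5 = 24.530 d.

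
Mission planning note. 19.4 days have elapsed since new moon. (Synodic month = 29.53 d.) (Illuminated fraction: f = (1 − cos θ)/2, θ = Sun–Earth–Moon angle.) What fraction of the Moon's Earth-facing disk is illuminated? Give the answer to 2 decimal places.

0.78

The Moon has covered 19.4/29.53 of its cycle, so θ ≈ 360° × 19.4/29.53 = 236.5°.
cos 236.5° = (-0.552), so f = (1 − (-0.552))/2 = 0.776.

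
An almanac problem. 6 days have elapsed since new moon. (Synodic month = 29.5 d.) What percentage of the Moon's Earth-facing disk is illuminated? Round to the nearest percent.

Phase angle: θ = 360°·(6 d)/(29.5 d) = 73.2°.
cos 73.2° = 0.289, so f = (1 − 0.289)/2 = 0.356, so 36%.

36%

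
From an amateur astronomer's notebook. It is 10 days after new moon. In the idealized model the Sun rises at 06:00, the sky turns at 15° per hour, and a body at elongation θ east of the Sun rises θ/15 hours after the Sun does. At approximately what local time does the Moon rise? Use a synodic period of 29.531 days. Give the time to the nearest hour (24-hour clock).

14:00

The Moon has covered 10/29.531 of its cycle, so θ ≈ 360° × 10/29.531 = 121.9°.
Delay after the Sun = 121.9° / (15°/h) ≈ 8.13 h.
06:00 + 8.13 h ≈ 14:08 → 14:00 to the nearest hour.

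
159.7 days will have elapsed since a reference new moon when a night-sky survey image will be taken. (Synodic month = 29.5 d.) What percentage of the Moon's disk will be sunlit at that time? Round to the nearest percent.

159.7 d spans 5 complete synodic months (5 × 29.5 = 147.50 d) plus 12.20 d.
The Moon has covered 12.20/29.5 of its cycle, so θ ≈ 360° × 12.20/29.5 = 148.9°.
With cos θ = (-0.856), the lit fraction is (1 − (-0.856))/2 ≈ 0.928, so 93%.

93%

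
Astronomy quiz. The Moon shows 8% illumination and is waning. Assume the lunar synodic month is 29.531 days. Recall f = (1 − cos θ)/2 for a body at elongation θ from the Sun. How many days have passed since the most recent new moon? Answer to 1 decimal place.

26.8 days

cos θ = 1 − 2f = 0.840, giving a principal value of 32.9°.
Waning ⇒ past full, so θ = 360° − 32.9° = 327.1°.
That fraction of the synodic month is 327.1/360 × 29.531 d ≈ 26.84 d.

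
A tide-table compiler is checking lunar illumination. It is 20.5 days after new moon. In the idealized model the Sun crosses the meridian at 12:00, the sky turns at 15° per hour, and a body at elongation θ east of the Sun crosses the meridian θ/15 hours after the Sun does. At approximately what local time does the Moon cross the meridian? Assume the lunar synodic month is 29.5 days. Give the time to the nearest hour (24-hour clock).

05:00

Phase angle: θ = 360°·(20.5 d)/(29.5 d) = 250.2°.
At 15° of sky rotation per hour, 250.2° corresponds to a 16.68 h lag.
12:00 + 16.68 h ≈ 04:41 → 05:00 to the nearest hour.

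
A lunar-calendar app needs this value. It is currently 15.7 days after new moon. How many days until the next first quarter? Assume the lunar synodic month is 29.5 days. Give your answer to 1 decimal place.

21.2 days

First quarter occurs at elongation 90°, i.e. at age 29.5 × 90/360 = 7.375 d.
Already past this cycle's first quarter; the next is at 7.375 + 29.5 = 36.875 d, so 36.875 − 15.7 = 21.175 days.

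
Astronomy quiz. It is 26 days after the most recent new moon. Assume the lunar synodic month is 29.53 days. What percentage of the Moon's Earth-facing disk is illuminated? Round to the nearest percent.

The Moon has covered 26/29.53 of its cycle, so θ ≈ 360° × 26/29.53 = 317.0°.
With cos θ = 0.731, the lit fraction is (1 − 0.731)/2 ≈ 0.135, so 13%.

13%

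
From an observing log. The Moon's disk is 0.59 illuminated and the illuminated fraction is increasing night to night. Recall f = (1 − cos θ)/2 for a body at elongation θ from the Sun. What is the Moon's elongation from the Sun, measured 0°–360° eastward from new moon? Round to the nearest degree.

100°

cos θ = 1 − 2f = -0.180, giving a principal value of 100.4°.
Waxing ⇒ before full, so θ = 100.4°.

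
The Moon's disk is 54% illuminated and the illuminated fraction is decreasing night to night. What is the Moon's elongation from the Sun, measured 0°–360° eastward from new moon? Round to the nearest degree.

From f = (1 − cos θ)/2: cos θ = 1 − 2×0.54 = -0.080; arccos → 94.6°.
Since the Moon is past full (waning), take the reflex angle: θ = 360° − 94.6° = 265.4°.

265°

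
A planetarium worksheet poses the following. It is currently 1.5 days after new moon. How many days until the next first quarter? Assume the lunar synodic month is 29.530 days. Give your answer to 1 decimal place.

First quarter occurs at elongation 90°, i.e. at age 29.530 × 90/360 = 7.383 d.
So 5.883 days remain (7.383 − 1.5).

5.9 days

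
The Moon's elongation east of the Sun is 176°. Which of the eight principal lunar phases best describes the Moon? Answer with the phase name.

full moon

The full moon sector spans roughly 158°–202°; 176° falls inside it.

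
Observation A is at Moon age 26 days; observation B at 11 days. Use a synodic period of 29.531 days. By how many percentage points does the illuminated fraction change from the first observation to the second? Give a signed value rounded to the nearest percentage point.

+71 pp

First observation: θ = 360°·26/29.531 = 317.0°, so f = 0.135.
Second observation: θ = 134.1°, f = 0.848.
Δf = 0.848 − 0.135 = +0.713, i.e. +71 pp.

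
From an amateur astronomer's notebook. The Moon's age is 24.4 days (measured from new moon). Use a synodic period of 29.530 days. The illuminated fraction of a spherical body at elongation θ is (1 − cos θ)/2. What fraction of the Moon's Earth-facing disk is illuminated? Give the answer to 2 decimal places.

0.27

The Moon has covered 24.4/29.530 of its cycle, so θ ≈ 360° × 24.4/29.530 = 297.5°.
With cos θ = 0.461, the lit fraction is (1 − 0.461)/2 ≈ 0.269.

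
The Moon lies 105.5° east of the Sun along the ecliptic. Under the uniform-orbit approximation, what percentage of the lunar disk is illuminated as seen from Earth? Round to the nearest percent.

Half-versine of 105.5°: (1 − (-0.267))/2 = 0.634, i.e. 63%.

63%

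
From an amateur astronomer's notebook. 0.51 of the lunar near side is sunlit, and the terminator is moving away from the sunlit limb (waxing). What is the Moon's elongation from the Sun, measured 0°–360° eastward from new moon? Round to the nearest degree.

91°

cos θ = 1 − 2f = -0.020, giving a principal value of 91.1°.
Before full moon the principal value applies: θ = 91.1°.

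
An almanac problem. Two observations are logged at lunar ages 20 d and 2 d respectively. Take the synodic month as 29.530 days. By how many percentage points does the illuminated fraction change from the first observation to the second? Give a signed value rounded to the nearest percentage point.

θ₁ = 360° × 20/29.530 = 243.8°, f₁ = (1 − cos θ₁)/2 = 0.721.
θ₂ = 360° × 2/29.530 = 24.4°, f₂ = (1 − cos θ₂)/2 = 0.045.
Change = f₂ − f₁ = -0.676 → -68 percentage points.

-68 pp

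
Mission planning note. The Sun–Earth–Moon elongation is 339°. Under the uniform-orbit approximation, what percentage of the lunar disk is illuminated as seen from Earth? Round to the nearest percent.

Half-versine of 339°: (1 − 0.934)/2 = 0.033, i.e. 3%.

3%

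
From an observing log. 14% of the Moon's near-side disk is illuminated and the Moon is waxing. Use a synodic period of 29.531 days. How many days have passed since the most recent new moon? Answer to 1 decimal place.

3.6 days

From f = (1 − cos θ)/2: cos θ = 1 − 2×0.14 = 0.720; arccos → 43.9°.
Waxing ⇒ before full, so θ = 43.9°.
At 360°/29.531 d per day, 43.9° corresponds to 3.60 days.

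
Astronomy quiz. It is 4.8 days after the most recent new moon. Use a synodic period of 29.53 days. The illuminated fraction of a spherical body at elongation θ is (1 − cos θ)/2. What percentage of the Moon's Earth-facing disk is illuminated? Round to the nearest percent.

Elongation θ = 360° × 4.8/29.53 ≈ 58.5°.
cos 58.5° = 0.522, so f = (1 − 0.522)/2 = 0.239, so 24%.

24%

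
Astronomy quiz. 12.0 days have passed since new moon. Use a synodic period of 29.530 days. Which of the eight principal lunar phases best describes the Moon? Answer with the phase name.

waxing gibbous

At 12.0/29.530 of the cycle, θ ≈ 146° — the waxing gibbous range.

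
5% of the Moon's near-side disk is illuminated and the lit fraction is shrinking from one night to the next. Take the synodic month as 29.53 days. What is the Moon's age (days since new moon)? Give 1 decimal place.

Invert f = (1 − cos θ)/2 to get cos θ = 1 − 2(0.05) = 0.900, hence θ₀ = arccos 0.900 = 25.8°.
Waning ⇒ past full, so θ = 360° − 25.8° = 334.2°.
That fraction of the synodic month is 334.2/360 × 29.53 d ≈ 27.41 d.

27.4 days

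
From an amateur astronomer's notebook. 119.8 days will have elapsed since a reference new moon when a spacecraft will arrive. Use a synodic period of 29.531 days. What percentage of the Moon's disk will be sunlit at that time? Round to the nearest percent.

119.8/29.531 = 4.057 lunations, so 4 complete cycles and 1.68 d into the next.
Phase angle: θ = 360°·(1.68 d)/(29.531 d) = 20.4°.
Illuminated fraction = (1 − cos 20.4°)/2 = (1 − 0.937)/2 ≈ 0.031, so 3%.

3%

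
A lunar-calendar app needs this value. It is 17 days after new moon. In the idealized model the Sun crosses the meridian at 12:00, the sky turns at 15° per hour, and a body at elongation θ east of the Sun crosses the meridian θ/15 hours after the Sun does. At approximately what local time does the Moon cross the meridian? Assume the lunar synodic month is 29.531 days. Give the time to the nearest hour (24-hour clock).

Phase angle: θ = 360°·(17 d)/(29.531 d) = 207.2°.
At 15° of sky rotation per hour, 207.2° corresponds to a 13.82 h lag.
12:00 + 13.82 h ≈ 01:49 → 02:00 to the nearest hour.

02:00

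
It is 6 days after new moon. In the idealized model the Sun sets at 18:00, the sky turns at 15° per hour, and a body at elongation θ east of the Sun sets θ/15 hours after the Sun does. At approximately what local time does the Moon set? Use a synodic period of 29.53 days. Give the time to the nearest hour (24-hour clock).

23:00

Elongation θ = 360° × 6/29.53 ≈ 73.1°.
Delay after the Sun = 73.1° / (15°/h) ≈ 4.88 h.
18:00 + 4.88 h ≈ 22:53 → 23:00 to the nearest hour.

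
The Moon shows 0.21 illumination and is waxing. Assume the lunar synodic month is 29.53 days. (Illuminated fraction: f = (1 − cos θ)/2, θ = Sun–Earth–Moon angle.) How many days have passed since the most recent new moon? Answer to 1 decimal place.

Invert f = (1 − cos θ)/2 to get cos θ = 1 − 2(0.21) = 0.580, hence θ₀ = arccos 0.580 = 54.5°.
Waxing ⇒ before full, so θ = 54.5°.
That fraction of the synodic month is 54.5/360 × 29.53 d ≈ 4.47 d.

4.5 days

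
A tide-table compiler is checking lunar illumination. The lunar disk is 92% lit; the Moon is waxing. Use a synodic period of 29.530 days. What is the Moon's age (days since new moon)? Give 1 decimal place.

From f = (1 − cos θ)/2: cos θ = 1 − 2×0.92 = -0.840; arccos → 147.1°.
Before full moon the principal value applies: θ = 147.1°.
At 360°/29.530 d per day, 147.1° corresponds to 12.07 days.

12.1 days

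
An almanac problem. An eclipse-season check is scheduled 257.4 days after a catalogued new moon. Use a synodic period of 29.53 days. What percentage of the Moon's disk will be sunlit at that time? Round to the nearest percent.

257.4 d spans 8 complete synodic months (8 × 29.53 = 236.24 d) plus 21.16 d.
Phase angle: θ = 360°·(21.16 d)/(29.53 d) = 258.0°.
Illuminated fraction = (1 − cos 258.0°)/2 = (1 − (-0.209))/2 ≈ 0.604, so 60%.

60%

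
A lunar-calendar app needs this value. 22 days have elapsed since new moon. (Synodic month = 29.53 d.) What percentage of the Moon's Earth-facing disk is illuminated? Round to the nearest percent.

Phase angle: θ = 360°·(22 d)/(29.53 d) = 268.2°.
With cos θ = (-0.031), the lit fraction is (1 − (-0.031))/2 ≈ 0.516, so 52%.

52%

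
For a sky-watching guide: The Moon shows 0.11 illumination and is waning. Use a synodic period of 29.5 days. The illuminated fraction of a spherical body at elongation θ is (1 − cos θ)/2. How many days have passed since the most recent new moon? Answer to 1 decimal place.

26.3 days

cos θ = 1 − 2f = 0.780, giving a principal value of 38.7°.
Since the Moon is past full (waning), take the reflex angle: θ = 360° − 38.7° = 321.3°.
Age = 29.5 × 321.3°/360° ≈ 26.33 days.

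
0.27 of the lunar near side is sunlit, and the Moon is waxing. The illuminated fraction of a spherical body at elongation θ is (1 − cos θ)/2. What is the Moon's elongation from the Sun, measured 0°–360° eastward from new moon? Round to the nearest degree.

63°

Invert f = (1 − cos θ)/2 to get cos θ = 1 − 2(0.27) = 0.460, hence θ₀ = arccos 0.460 = 62.6°.
Before full moon the principal value applies: θ = 62.6°.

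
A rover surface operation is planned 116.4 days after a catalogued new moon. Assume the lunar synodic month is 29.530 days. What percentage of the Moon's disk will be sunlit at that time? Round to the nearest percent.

116.4 d spans 3 complete synodic months (3 × 29.530 = 88.59 d) plus 27.81 d.
Elongation θ = 360° × 27.81/29.530 ≈ 339.0°.
Illuminated fraction = (1 − cos 339.0°)/2 = (1 − 0.934)/2 ≈ 0.033, so 3%.

3%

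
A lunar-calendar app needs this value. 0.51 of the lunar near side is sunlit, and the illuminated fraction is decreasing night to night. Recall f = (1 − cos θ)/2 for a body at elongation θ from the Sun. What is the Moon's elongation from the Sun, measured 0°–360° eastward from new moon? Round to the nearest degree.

269°

Invert f = (1 − cos θ)/2 to get cos θ = 1 − 2(0.51) = -0.020, hence θ₀ = arccos -0.020 = 91.1°.
Waning ⇒ past full, so θ = 360° − 91.1° = 268.9°.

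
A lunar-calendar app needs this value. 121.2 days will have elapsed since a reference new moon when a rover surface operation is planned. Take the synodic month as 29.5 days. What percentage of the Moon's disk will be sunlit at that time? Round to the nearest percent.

121.2/29.5 = 4.108 lunations, so 4 complete cycles and 3.20 d into the next.
Elongation θ = 360° × 3.20/29.5 ≈ 39.1°.
Illuminated fraction = (1 − cos 39.1°)/2 = (1 − 0.777)/2 ≈ 0.112, so 11%.

11%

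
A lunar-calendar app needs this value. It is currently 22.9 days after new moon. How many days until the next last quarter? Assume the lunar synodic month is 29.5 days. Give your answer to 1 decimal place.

Last quarter is 0.75 of the way through the cycle: age 0.75 × 29.5 = 22.125 d.
This lunation's last quarter (22.125 d) has passed, so add one period: 51.625 − 22.9 = 28.725 days.

28.7 days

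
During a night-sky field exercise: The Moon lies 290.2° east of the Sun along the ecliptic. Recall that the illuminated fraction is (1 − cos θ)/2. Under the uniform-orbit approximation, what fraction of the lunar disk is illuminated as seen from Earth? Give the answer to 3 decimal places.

0.327

f = (1 − cos 290.2°)/2 = (1 − 0.345)/2 ≈ 0.327.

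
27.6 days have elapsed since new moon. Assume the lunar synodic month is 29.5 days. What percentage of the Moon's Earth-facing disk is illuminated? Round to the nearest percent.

4%

The Moon has covered 27.6/29.5 of its cycle, so θ ≈ 360° × 27.6/29.5 = 336.8°.
cos 336.8° = 0.919, so f = (1 − 0.919)/2 = 0.040, so 4%.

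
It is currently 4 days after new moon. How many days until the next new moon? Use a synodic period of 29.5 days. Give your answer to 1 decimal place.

One full lunation from the last new moon is 29.5 d; remaining = 29.5 − 4 = 25.500 d.

25.5 days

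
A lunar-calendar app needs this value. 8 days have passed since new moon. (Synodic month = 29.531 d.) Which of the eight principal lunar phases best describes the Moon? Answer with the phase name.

first quarter

θ ≈ 360° × 8/29.531 = 98°, which falls in the first quarter sector.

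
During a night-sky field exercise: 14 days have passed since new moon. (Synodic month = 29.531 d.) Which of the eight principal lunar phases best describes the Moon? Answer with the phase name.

θ ≈ 360° × 14/29.531 = 171°, which falls in the full moon sector.

full moon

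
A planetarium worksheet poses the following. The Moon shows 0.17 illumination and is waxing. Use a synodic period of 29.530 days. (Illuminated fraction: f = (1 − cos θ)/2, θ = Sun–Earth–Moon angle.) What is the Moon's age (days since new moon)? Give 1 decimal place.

From f = (1 − cos θ)/2: cos θ = 1 − 2×0.17 = 0.660; arccos → 48.7°.
The Moon is waxing (0°–180°), so θ = 48.7° directly.
That fraction of the synodic month is 48.7/360 × 29.530 d ≈ 3.99 d.

4.0 days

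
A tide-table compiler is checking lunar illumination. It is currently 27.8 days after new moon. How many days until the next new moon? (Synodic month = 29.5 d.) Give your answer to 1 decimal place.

1.7 days

The next new moon completes the synodic month: 29.5 − 27.8 = 1.700 days.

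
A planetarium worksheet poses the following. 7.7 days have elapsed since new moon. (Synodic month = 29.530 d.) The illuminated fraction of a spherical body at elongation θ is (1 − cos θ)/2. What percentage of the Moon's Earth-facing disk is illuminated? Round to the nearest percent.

53%

The Moon has covered 7.7/29.530 of its cycle, so θ ≈ 360° × 7.7/29.530 = 93.9°.
cos 93.9° = (-0.068), so f = (1 − (-0.068))/2 = 0.534, so 53%.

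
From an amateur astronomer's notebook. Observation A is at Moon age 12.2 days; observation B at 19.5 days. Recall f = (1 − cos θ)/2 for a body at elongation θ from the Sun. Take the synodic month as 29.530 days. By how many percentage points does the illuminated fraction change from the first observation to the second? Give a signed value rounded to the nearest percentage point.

-16 percentage points

θ₁ = 360° × 12.2/29.530 = 148.7°, f₁ = (1 − cos θ₁)/2 = 0.927.
θ₂ = 360° × 19.5/29.530 = 237.7°, f₂ = (1 − cos θ₂)/2 = 0.767.
Change = f₂ − f₁ = -0.160 → -16 percentage points.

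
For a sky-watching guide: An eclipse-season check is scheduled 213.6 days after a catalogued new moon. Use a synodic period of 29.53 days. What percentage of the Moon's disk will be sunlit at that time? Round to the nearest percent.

213.6 d spans 7 complete synodic months (7 × 29.53 = 206.71 d) plus 6.89 d.
Phase angle: θ = 360°·(6.89 d)/(29.53 d) = 84.0°.
Illuminated fraction = (1 − cos 84.0°)/2 = (1 − 0.105)/2 ≈ 0.448, so 45%.

45%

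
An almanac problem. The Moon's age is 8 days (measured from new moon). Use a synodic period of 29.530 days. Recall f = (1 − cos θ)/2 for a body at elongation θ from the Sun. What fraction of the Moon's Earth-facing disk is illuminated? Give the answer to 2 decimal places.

0.57

Phase angle: θ = 360°·(8 d)/(29.530 d) = 97.5°.
With cos θ = (-0.131), the lit fraction is (1 − (-0.131))/2 ≈ 0.566.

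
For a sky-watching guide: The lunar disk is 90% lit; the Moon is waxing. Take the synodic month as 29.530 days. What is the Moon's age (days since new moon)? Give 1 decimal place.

cos θ = 1 − 2f = -0.800, giving a principal value of 143.1°.
Waxing ⇒ before full, so θ = 143.1°.
That fraction of the synodic month is 143.1/360 × 29.530 d ≈ 11.74 d.

11.7 days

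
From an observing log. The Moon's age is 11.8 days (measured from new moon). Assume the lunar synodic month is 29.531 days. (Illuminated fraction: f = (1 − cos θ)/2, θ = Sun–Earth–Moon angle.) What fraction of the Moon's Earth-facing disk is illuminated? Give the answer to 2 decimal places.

0.90

Elongation θ = 360° × 11.8/29.531 ≈ 143.8°.
Illuminated fraction = (1 − cos 143.8°)/2 = (1 − (-0.807))/2 ≈ 0.904.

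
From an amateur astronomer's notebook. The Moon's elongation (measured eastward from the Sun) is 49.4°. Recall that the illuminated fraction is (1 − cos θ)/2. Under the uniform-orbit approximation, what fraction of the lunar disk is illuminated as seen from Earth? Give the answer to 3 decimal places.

0.175

cos 49.4° = 0.651, so f = (1 − 0.651)/2 = 0.175.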